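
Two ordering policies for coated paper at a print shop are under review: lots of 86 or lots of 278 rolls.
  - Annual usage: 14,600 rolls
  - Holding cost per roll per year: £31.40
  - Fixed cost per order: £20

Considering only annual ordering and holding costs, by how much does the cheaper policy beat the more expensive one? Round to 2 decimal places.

£669.41

Annual cost at Q: ordering D·S/Q plus holding Q·H/2.
TC(86) = (14,600/86)×20 + (86/2)×31.4 = £4,745.55
TC(278) = (14,600/278)×20 + (278/2)×31.4 = £5,414.96
Lots of 86 are cheaper by £669.41.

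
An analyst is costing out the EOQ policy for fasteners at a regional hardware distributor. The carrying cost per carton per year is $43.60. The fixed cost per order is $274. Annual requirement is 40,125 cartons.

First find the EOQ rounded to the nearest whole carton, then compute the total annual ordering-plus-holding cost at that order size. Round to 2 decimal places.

$30,962.86

Optimal lot size Q* = (2 × 40,125 × $274 / $43.6)^½ ≈ 710.16 → Q = 710 cartons
Ordering: D/Q × S = 40,125/710 × $274 = $15,484.86
Holding:  Q/2 × H = 710/2 × $43.6 = $15,478.00
Total = $15,484.86 + $15,478.00 = $30,962.86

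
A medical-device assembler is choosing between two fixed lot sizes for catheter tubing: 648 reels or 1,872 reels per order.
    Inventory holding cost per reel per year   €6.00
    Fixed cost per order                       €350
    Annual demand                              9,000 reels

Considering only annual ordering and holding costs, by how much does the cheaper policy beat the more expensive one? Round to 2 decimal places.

TC(Q) = (D/Q)S + (Q/2)H
TC(648) = (9,000/648)×350 + (648/2)×6 = €6,805.11
TC(1,872) = (9,000/1,872)×350 + (1,872/2)×6 = €7,298.69
Cheaper: Q = 648.  Difference = €493.58

€493.58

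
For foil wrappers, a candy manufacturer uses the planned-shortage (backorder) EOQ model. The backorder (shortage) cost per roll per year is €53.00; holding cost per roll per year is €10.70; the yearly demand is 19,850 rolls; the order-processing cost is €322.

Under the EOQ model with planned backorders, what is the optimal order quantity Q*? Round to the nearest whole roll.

1,198 rolls

Basic EOQ = √(2·19,850·322/10.7) = 1,093.028
Backorder adjustment √((H+b)/b) = √((10.7+53)/53) = 1.0963
Q* = 1,093.028 × 1.0963 ≈ 1,198.29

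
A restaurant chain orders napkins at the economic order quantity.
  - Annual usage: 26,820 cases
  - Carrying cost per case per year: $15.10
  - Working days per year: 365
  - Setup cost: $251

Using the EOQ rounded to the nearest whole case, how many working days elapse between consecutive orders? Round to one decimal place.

12.8 days

2DS/H = 2·26,820·251/15.1 = 891,631.79
EOQ = √891,631.79 ≈ 944.26 → Q = 944 cases
T = Q/D × 365 days = 944/26,820 × 365 = 12.847 days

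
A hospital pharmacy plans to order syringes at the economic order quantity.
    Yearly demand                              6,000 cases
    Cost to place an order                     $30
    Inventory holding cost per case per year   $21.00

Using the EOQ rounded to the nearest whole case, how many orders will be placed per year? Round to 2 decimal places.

45.80 orders per year

2DS/H = 2·6,000·30/21 = 17,142.86
EOQ = √17,142.86 ≈ 130.93 → Q = 131
N = D/Q = 6,000/131 ≈ 45.802 orders/yr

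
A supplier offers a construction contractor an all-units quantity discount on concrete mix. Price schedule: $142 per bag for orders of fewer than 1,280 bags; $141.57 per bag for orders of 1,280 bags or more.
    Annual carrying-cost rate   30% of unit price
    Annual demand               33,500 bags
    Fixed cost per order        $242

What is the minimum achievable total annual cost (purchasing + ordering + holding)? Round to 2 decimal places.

H₁ = 30%×$142 = $42.6000;  H₂ = 30%×$141.57 = $42.4710
EOQ₁ = √(2×33,500×242/42.6000) = 616.94  (< 1,280, feasible at tier 1)
EOQ₂ = √(2×33,500×242/42.4710) = 617.87  (< 1,280 → use Q = 1,280 at tier-2 price)
TC(tier 1 (EOQ₁), Q≈616.9) = $4,783,281.48
TC(tier 2, Q≈1,280.0) = $4,776,110.03
Minimum at tier 2: $4,776,110.03

$4,776,110.03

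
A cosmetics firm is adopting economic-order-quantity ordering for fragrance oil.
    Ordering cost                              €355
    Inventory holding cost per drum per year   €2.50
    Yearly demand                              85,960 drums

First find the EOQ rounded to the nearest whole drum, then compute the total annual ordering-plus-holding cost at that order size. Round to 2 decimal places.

€12,352.29

Q* = √(2·D·S / H) = √(2·85,960·355 / 2.5) = √24,412,640.0 ≈ 4,940.91 → Q = 4,941 drums
Annual ordering cost = (D/Q)·S = (85,960/4,941) × 355 = €6,176.04
Annual holding cost  = (Q/2)·H = (4,941/2) × 2.5 = €6,176.25
Total = €6,176.04 + €6,176.25 = €12,352.29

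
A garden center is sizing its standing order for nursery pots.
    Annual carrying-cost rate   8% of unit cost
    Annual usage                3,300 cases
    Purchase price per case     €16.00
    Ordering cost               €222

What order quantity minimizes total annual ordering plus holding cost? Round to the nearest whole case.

Holding cost per case per year: H = 8% × €16 = €1.2800
2DS/H = 2·3,300·222/1.28 = 1,144,687.50
EOQ = √1,144,687.50 ≈ 1,069.90

1,070 cases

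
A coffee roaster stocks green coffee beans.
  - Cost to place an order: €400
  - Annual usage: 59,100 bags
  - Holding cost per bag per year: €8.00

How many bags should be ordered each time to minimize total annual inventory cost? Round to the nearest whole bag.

2DS/H = 2·59,100·400/8 = 5,910,000.00
EOQ = √5,910,000.00 ≈ 2,431.05

2,431 bags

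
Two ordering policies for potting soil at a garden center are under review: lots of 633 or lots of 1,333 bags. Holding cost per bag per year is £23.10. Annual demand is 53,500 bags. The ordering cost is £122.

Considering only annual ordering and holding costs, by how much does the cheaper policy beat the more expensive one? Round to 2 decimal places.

£2,670.26

TC(Q) = (D/Q)S + (Q/2)H
TC(633) = (53,500/633)×122 + (633/2)×23.1 = £17,622.37
TC(1,333) = (53,500/1,333)×122 + (1,333/2)×23.1 = £20,292.62
Cheaper: Q = 633.  Difference = £2,670.26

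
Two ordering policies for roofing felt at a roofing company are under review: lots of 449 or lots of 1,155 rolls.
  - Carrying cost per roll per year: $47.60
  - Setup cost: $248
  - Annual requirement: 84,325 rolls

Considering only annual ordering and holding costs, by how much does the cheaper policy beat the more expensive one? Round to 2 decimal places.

$11,667.00

Annual cost at Q: ordering D·S/Q plus holding Q·H/2.
TC(449) = (84,325/449)×248 + (449/2)×47.6 = $57,262.15
TC(1,155) = (84,325/1,155)×248 + (1,155/2)×47.6 = $45,595.15
Cheaper: Q = 1,155.  Difference = $11,667.00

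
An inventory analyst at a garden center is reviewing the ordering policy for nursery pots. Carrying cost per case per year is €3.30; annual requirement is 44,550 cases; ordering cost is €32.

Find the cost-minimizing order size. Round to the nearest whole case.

Q* = √(2·D·S / H) = √(2·44,550·32 / 3.3) = √864,000.0 ≈ 929.52

930 cases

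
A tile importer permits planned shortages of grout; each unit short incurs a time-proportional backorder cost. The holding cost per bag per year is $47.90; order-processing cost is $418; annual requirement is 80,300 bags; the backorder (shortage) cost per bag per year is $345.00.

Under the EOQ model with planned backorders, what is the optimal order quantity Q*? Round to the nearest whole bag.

1,263 bags

Basic EOQ = √(2·80,300·418/47.9) = 1,183.840
Backorder adjustment √((H+b)/b) = √((47.9+345)/345) = 1.0672
Q* = 1,183.840 × 1.0672 ≈ 1,263.35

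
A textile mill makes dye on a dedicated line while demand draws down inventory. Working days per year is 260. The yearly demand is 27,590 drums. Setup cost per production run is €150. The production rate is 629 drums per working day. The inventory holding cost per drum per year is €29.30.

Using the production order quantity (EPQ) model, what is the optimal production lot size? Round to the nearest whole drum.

Daily demand d = 27,590/260 = 106.115; p = 629; 1 − d/p = 0.83130
EPQ = √(2DS / (H(1 − d/p)))
    = √(2 × 27,590 × 150 / (29.3 × 0.83130)) ≈ 582.94

583 drums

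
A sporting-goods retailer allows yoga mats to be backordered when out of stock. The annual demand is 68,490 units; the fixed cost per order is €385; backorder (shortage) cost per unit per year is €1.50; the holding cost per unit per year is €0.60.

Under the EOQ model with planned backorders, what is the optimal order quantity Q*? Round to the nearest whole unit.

Basic EOQ = √(2·68,490·385/0.6) = 9,375.260
Backorder adjustment √((H+b)/b) = √((0.6+1.5)/1.5) = 1.1832
Q* = 9,375.260 × 1.1832 ≈ 11,092.96

11,093 units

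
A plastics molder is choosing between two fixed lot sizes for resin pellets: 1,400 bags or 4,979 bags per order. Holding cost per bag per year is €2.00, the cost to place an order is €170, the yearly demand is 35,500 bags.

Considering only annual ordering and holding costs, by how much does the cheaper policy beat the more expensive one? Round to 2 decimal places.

For each Q, cost = (D/Q)·S + (Q/2)·H.
TC(1,400) = (35,500/1,400)×170 + (1,400/2)×2 = €5,710.71
TC(4,979) = (35,500/4,979)×170 + (4,979/2)×2 = €6,191.09
Lots of 1,400 are cheaper by €480.38.

€480.38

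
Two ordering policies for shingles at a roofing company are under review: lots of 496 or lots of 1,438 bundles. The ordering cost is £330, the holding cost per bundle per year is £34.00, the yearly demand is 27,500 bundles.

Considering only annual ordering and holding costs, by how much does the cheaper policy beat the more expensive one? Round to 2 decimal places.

£4,028.48

For each Q, cost = (D/Q)·S + (Q/2)·H.
TC(496) = (27,500/496)×330 + (496/2)×34 = £26,728.37
TC(1,438) = (27,500/1,438)×330 + (1,438/2)×34 = £30,756.85
Lots of 496 are cheaper by £4,028.48.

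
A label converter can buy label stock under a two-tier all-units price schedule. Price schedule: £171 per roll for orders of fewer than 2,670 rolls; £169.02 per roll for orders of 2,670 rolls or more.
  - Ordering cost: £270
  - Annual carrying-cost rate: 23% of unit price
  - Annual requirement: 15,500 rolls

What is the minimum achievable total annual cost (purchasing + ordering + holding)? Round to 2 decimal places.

£2,668,643.65

H₁ = 23%×£171 = £39.3300;  H₂ = 23%×£169.02 = £38.8746
EOQ₁ = √(2×15,500×270/39.3300) = 461.32  (< 2,670, feasible at tier 1)
EOQ₂ = √(2×15,500×270/38.8746) = 464.01  (< 2,670 → use Q = 2,670 at tier-2 price)
TC(tier 1 (EOQ₁), Q≈461.3) = £2,668,643.65
TC(tier 2, Q≈2,670.0) = £2,673,275.01
Minimum at tier 1 (EOQ₁): £2,668,643.65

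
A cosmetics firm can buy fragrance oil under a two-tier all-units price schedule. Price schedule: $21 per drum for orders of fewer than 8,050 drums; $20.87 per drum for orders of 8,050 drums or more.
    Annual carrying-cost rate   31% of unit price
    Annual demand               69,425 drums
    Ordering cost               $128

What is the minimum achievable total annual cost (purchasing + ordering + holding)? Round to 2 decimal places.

H₁ = 31%×$21 = $6.5100;  H₂ = 31%×$20.87 = $6.4697
EOQ₁ = √(2×69,425×128/6.5100) = 1,652.29  (< 8,050, feasible at tier 1)
EOQ₂ = √(2×69,425×128/6.4697) = 1,657.43  (< 8,050 → use Q = 8,050 at tier-2 price)
TC(tier 1 (EOQ₁), Q≈1,652.3) = $1,468,681.44
TC(tier 2, Q≈8,050.0) = $1,476,044.19
Minimum at tier 1 (EOQ₁): $1,468,681.44

$1,468,681.44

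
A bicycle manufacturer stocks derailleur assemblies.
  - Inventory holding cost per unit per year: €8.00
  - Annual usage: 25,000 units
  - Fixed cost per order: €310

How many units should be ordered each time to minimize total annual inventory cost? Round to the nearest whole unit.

Q* = √(2·D·S / H) = √(2·25,000·310 / 8) = √1,937,500.0 ≈ 1,391.94

1,392 units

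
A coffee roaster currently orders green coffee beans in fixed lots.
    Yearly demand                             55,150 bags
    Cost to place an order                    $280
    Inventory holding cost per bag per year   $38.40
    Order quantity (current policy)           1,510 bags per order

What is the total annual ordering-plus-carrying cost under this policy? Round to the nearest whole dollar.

Ordering: D/Q × S = 55,150/1,510 × $280 = $10,226.49
Holding:  Q/2 × H = 1,510/2 × $38.4 = $28,992.00
Total = $10,226.49 + $28,992.00 = $39,218.49

$39,218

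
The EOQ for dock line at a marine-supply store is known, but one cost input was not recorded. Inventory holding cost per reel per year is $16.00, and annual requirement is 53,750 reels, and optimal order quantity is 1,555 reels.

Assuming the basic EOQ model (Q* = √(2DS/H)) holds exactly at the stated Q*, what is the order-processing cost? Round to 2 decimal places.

$359.89

EOQ relation: Q² = 2DS/H, so rearrange for the unknown.
S = Q²H / (2D) = 1,555² × 16 / (2 × 53,750) = 359.8921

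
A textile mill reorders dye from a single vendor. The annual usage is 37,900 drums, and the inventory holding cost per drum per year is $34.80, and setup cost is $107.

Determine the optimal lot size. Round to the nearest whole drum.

483 drums

EOQ = √(2DS/H) = √(2 × 37,900 × 107 / 34.8)
    = √(233,063.22) ≈ 482.77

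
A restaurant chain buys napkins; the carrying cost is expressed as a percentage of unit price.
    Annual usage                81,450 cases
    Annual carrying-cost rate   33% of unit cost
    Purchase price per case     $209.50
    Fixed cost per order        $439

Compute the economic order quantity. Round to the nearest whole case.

H = i·C = 0.33 × $209.5 = $69.1350 per case-year
2DS/H = 2·81,450·439/69.135 = 1,034,397.92
EOQ = √1,034,397.92 ≈ 1,017.05

1,017 cases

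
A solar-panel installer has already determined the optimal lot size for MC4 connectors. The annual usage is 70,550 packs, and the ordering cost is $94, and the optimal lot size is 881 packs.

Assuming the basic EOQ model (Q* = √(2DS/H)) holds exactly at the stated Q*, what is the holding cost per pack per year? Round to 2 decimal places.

From Q* = √(2DS/H) ⇒ Q*² = 2DS/H.
H = 2DS / Q² = 2 × 70,550 × 94 / 881² = 17.0885

$17.09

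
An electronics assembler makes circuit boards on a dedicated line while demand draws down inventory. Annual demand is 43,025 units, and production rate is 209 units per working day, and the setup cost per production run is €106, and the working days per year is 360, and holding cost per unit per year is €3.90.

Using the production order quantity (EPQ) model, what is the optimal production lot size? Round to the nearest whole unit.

2,337 units

Daily demand d = 43,025/360 = 119.514; p = 209; 1 − d/p = 0.42816
EPQ = √(2DS / (H(1 − d/p)))
    = √(2 × 43,025 × 106 / (3.9 × 0.42816)) ≈ 2,337.18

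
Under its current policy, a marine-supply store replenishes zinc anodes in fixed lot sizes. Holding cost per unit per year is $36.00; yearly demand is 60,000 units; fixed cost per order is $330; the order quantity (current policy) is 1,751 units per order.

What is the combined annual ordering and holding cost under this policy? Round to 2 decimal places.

$42,825.82

Orders/yr = 60,000/1,751 = 34.266; ordering cost = 34.266 × $330 = $11,307.82
Average inventory = 1,751/2 = 875.5; holding cost = 875.5 × $36 = $31,518.00
Total = $11,307.82 + $31,518.00 = $42,825.82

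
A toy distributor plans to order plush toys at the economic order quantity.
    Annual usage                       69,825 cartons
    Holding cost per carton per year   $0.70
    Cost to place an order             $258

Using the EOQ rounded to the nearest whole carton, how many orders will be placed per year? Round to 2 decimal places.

Q* = √(2·D·S / H) = √(2·69,825·258 / 0.7) = √51,471,000.0 ≈ 7,174.33 → Q = 7,174
Orders per year = D/Q = 69,825 / 7,174 = 9.733

9.73 orders per year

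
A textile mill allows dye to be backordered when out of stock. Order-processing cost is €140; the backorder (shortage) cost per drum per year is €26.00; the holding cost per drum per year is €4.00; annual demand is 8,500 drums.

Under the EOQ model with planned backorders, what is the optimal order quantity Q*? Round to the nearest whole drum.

829 drums

Basic EOQ = √(2·8,500·140/4) = 771.362
Backorder adjustment √((H+b)/b) = √((4+26)/26) = 1.0742
Q* = 771.362 × 1.0742 ≈ 828.58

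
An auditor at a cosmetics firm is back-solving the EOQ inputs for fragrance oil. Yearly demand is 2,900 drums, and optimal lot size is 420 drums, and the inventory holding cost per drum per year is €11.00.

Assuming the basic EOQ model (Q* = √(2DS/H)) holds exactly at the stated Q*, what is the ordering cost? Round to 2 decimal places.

Since Q* = (2DS/H)^½, squaring gives Q*²·H = 2DS.
S = Q²H / (2D) = 420² × 11 / (2 × 2,900) = 334.5517

€334.55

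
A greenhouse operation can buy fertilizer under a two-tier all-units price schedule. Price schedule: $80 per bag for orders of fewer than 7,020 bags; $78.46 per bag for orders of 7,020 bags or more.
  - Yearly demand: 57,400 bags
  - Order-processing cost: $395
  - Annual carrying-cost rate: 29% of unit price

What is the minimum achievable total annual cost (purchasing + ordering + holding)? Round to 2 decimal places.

H₁ = 29%×$80 = $23.2000;  H₂ = 29%×$78.46 = $22.7534
EOQ₁ = √(2×57,400×395/23.2000) = 1,398.06  (< 7,020, feasible at tier 1)
EOQ₂ = √(2×57,400×395/22.7534) = 1,411.71  (< 7,020 → use Q = 7,020 at tier-2 price)
TC(tier 1 (EOQ₁), Q≈1,398.1) = $4,624,434.97
TC(tier 2, Q≈7,020.0) = $4,586,698.21
Minimum at tier 2: $4,586,698.21

$4,586,698.21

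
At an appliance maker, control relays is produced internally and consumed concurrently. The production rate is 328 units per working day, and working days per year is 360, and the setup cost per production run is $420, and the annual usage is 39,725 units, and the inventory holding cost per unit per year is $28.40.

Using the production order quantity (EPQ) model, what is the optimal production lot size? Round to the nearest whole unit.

d = 39,725/360 = 110.3472 units/day;  effective holding cost H(1 − d/p) = 28.4·(1 − 110.3472/328) = 18.84555
Q* = √(2DS / H_eff) = √(2·39,725·420 / 18.84555) ≈ 1,330.66

1,331 units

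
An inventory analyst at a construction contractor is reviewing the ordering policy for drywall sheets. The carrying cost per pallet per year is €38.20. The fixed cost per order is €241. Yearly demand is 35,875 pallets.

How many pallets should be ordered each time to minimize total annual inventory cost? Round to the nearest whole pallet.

EOQ = √(2DS/H) = √(2 × 35,875 × 241 / 38.2)
    = √(452,663.61) ≈ 672.80

673 pallets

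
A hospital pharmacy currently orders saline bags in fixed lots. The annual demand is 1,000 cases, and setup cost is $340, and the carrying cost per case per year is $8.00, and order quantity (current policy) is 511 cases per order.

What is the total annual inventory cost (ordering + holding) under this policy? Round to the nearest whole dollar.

$2,709

Orders/yr = 1,000/511 = 1.957; ordering cost = 1.957 × $340 = $665.36
Average inventory = 511/2 = 255.5; holding cost = 255.5 × $8 = $2,044.00
Total = $665.36 + $2,044.00 = $2,709.36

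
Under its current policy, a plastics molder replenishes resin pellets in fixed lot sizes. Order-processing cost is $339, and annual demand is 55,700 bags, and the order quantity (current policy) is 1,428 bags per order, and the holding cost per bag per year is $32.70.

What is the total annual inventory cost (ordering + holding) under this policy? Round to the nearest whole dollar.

$36,571

Orders/yr = 55,700/1,428 = 39.006; ordering cost = 39.006 × $339 = $13,222.90
Average inventory = 1,428/2 = 714; holding cost = 714 × $32.7 = $23,347.80
Total = $13,222.90 + $23,347.80 = $36,570.70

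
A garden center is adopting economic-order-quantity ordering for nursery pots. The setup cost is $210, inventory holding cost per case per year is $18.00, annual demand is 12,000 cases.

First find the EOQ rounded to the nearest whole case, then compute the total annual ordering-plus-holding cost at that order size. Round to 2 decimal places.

$9,524.71

Optimal lot size Q* = (2 × 12,000 × $210 / $18)^½ ≈ 529.15 → Q = 529 cases
Ordering: D/Q × S = 12,000/529 × $210 = $4,763.71
Holding:  Q/2 × H = 529/2 × $18 = $4,761.00
Total = $4,763.71 + $4,761.00 = $9,524.71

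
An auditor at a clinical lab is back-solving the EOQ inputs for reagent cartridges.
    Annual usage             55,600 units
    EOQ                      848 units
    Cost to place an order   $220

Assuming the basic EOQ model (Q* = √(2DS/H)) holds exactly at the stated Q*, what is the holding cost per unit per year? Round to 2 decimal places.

Since Q* = (2DS/H)^½, squaring gives Q*²·H = 2DS.
H = 2DS / Q² = 2 × 55,600 × 220 / 848² = 34.0201

$34.02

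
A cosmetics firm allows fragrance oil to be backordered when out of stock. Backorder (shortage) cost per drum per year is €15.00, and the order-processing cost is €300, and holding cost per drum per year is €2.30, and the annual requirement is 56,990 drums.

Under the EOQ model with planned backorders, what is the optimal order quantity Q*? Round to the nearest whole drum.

4,141 drums

Q* = √(2DS/H) · √((H + b)/b)
   = √(2 × 56,990 × 300 / 2.3) · √((2.3 + 15) / 15)
   = 3,855.769 × 1.0739 ≈ 4,140.84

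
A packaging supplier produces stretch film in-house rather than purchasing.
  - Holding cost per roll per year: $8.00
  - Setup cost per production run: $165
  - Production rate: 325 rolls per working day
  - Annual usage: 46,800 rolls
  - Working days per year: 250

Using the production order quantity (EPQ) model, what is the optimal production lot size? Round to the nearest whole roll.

2,134 rolls

d = 46,800/250 = 187.2000 rolls/day;  effective holding cost H(1 − d/p) = 8·(1 − 187.2000/325) = 3.39200
Q* = √(2DS / H_eff) = √(2·46,800·165 / 3.39200) ≈ 2,133.79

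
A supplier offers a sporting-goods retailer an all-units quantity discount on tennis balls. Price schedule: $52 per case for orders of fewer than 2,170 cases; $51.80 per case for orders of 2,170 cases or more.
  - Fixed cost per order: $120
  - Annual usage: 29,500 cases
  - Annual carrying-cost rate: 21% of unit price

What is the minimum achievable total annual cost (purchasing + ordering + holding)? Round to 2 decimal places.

$1,541,533.97

H₁ = 21%×$52 = $10.9200;  H₂ = 21%×$51.80 = $10.8780
EOQ₁ = √(2×29,500×120/10.9200) = 805.20  (< 2,170, feasible at tier 1)
EOQ₂ = √(2×29,500×120/10.8780) = 806.76  (< 2,170 → use Q = 2,170 at tier-2 price)
TC(tier 1 (EOQ₁), Q≈805.2) = $1,542,792.82
TC(tier 2, Q≈2,170.0) = $1,541,533.97
Minimum at tier 2: $1,541,533.97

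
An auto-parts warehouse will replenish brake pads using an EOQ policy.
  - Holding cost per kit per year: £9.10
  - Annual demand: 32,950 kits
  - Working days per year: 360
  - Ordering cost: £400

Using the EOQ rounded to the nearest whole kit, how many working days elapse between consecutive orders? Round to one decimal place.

EOQ = √(2DS/H) = √(2 × 32,950 × 400 / 9.1)
    = √(2,896,703.30) ≈ 1,701.97 → Q = 1,702 kits
T = Q/D × 360 days = 1,702/32,950 × 360 = 18.595 days

18.6 days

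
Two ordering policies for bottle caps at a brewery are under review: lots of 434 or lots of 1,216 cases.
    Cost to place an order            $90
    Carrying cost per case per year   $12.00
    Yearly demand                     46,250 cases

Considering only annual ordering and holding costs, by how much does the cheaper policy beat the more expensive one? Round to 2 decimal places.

$1,475.91

TC(Q) = (D/Q)S + (Q/2)H
TC(434) = (46,250/434)×90 + (434/2)×12 = $12,195.01
TC(1,216) = (46,250/1,216)×90 + (1,216/2)×12 = $10,719.11
Lots of 1,216 are cheaper by $1,475.91.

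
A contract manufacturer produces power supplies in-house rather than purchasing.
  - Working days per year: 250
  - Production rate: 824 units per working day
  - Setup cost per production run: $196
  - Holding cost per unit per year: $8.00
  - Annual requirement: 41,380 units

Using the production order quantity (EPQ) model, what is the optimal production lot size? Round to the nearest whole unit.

d = 41,380/250 = 165.5200 units/day;  effective holding cost H(1 − d/p) = 8·(1 − 165.5200/824) = 6.39301
Q* = √(2DS / H_eff) = √(2·41,380·196 / 6.39301) ≈ 1,592.89

1,593 units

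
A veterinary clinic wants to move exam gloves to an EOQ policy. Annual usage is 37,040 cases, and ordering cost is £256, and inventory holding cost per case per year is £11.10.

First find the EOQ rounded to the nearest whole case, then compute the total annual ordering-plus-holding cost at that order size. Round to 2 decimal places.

£14,508.82

Optimal lot size Q* = (2 × 37,040 × £256 / £11.1)^½ ≈ 1,307.10 → Q = 1,307 cases
Ordering: D/Q × S = 37,040/1,307 × £256 = £7,254.97
Holding:  Q/2 × H = 1,307/2 × £11.1 = £7,253.85
Total = £7,254.97 + £7,253.85 = £14,508.82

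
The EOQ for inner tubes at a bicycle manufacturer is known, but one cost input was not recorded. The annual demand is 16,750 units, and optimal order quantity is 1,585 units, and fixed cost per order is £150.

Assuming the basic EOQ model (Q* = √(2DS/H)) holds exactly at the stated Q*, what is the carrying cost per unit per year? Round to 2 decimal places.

EOQ relation: Q² = 2DS/H, so rearrange for the unknown.
H = 2DS / Q² = 2 × 16,750 × 150 / 1,585² = 2.0002

£2.00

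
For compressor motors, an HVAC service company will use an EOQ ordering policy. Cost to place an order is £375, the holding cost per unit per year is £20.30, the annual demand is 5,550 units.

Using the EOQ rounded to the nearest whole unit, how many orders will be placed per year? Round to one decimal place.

12.3 orders per year

Q* = √(2·D·S / H) = √(2·5,550·375 / 20.3) = √205,049.3 ≈ 452.82 → Q = 453
Orders per year = D/Q = 5,550 / 453 = 12.252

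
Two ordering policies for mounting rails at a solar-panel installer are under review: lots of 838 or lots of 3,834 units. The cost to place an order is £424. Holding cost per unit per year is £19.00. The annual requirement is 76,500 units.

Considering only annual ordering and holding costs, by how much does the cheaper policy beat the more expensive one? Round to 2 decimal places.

TC(Q) = (D/Q)S + (Q/2)H
TC(838) = (76,500/838)×424 + (838/2)×19 = £46,667.44
TC(3,834) = (76,500/3,834)×424 + (3,834/2)×19 = £44,883.09
|ΔTC| = |£46,667.44 − £44,883.09| = £1,784.35

£1,784.35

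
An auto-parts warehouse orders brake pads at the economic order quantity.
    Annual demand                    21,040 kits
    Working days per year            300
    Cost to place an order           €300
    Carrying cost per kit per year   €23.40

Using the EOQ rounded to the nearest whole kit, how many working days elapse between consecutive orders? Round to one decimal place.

Q* = √(2·D·S / H) = √(2·21,040·300 / 23.4) = √539,487.2 ≈ 734.50 → Q = 734 kits
T = Q/D × 300 days = 734/21,040 × 300 = 10.466 days

10.5 days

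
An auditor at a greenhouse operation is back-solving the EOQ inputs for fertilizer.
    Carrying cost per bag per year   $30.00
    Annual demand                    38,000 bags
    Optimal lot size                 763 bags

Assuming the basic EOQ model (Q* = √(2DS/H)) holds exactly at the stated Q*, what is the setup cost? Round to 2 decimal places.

EOQ relation: Q² = 2DS/H, so rearrange for the unknown.
S = Q²H / (2D) = 763² × 30 / (2 × 38,000) = 229.8036

$229.80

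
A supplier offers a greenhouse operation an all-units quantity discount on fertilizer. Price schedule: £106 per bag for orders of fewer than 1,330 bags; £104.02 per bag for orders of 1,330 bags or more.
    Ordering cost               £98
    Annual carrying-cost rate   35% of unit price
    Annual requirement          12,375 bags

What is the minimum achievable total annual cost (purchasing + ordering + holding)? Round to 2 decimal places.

£1,312,370.00

H₁ = 35%×£106 = £37.1000;  H₂ = 35%×£104.02 = £36.4070
EOQ₁ = √(2×12,375×98/37.1000) = 255.69  (< 1,330, feasible at tier 1)
EOQ₂ = √(2×12,375×98/36.4070) = 258.11  (< 1,330 → use Q = 1,330 at tier-2 price)
TC(tier 1 (EOQ₁), Q≈255.7) = £1,321,236.10
TC(tier 2, Q≈1,330.0) = £1,312,370.00
Minimum at tier 2: £1,312,370.00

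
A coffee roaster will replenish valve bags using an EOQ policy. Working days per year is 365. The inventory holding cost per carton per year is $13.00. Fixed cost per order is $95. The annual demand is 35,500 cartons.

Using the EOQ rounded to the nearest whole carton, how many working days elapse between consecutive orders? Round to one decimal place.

Q* = √(2·D·S / H) = √(2·35,500·95 / 13) = √518,846.2 ≈ 720.31 → Q = 720 cartons
Days between orders = 365 / (D/Q) = 365 / 49.306 ≈ 7.403

7.4 days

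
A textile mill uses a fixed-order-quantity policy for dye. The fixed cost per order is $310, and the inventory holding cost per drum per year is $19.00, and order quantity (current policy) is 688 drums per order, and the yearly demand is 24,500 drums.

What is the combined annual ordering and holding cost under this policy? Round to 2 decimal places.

Annual ordering cost = (D/Q)·S = (24,500/688) × 310 = $11,039.24
Annual holding cost  = (Q/2)·H = (688/2) × 19 = $6,536.00
Total = $11,039.24 + $6,536.00 = $17,575.24

$17,575.24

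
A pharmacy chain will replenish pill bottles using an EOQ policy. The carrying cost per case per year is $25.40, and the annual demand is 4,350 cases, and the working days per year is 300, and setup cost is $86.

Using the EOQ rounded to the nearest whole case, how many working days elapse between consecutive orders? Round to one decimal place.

2DS/H = 2·4,350·86/25.4 = 29,456.69
EOQ = √29,456.69 ≈ 171.63 → Q = 172 cases
Days between orders = 300 / (D/Q) = 300 / 25.291 ≈ 11.862

11.9 days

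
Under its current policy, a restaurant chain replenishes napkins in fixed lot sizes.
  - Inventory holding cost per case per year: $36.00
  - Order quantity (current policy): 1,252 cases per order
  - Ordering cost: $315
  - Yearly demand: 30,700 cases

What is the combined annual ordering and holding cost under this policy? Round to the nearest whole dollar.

Ordering: D/Q × S = 30,700/1,252 × $315 = $7,724.04
Holding:  Q/2 × H = 1,252/2 × $36 = $22,536.00
Total = $7,724.04 + $22,536.00 = $30,260.04

$30,260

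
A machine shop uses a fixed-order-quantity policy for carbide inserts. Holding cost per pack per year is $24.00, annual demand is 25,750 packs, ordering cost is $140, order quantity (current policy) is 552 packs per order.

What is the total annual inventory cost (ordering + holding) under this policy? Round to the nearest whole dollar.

$13,155

Orders/yr = 25,750/552 = 46.649; ordering cost = 46.649 × $140 = $6,530.80
Average inventory = 552/2 = 276; holding cost = 276 × $24 = $6,624.00
Total = $6,530.80 + $6,624.00 = $13,154.80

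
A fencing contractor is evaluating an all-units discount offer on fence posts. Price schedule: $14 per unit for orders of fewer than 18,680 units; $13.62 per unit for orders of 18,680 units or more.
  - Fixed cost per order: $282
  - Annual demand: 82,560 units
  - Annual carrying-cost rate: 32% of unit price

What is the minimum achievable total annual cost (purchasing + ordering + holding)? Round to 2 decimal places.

H₁ = 32%×$14 = $4.4800;  H₂ = 32%×$13.62 = $4.3584
EOQ₁ = √(2×82,560×282/4.4800) = 3,223.93  (< 18,680, feasible at tier 1)
EOQ₂ = √(2×82,560×282/4.3584) = 3,268.59  (< 18,680 → use Q = 18,680 at tier-2 price)
TC(tier 1 (EOQ₁), Q≈3,223.9) = $1,170,283.20
TC(tier 2, Q≈18,680.0) = $1,166,421.01
Minimum at tier 2: $1,166,421.01

$1,166,421.01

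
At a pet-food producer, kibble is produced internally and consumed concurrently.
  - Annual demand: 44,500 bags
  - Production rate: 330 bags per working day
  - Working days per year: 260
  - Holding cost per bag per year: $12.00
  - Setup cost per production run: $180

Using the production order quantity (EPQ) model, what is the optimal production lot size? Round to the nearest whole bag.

d = 44,500/260 = 171.1538 bags/day;  effective holding cost H(1 − d/p) = 12·(1 − 171.1538/330) = 5.77622
Q* = √(2DS / H_eff) = √(2·44,500·180 / 5.77622) ≈ 1,665.36

1,665 bags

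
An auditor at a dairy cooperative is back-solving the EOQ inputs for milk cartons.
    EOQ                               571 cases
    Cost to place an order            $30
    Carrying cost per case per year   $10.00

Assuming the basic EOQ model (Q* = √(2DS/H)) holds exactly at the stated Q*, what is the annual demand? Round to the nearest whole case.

EOQ relation: Q² = 2DS/H, so rearrange for the unknown.
D = Q²H / (2S) = 571² × 10 / (2 × 30) = 54,340.17

54,340 cases per year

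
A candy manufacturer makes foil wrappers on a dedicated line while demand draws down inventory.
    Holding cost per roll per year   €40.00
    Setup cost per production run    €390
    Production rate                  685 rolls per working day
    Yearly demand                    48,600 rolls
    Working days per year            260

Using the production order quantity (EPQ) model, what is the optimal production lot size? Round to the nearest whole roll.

1,142 rolls

Daily demand d = 48,600/260 = 186.923; p = 685; 1 − d/p = 0.72712
EPQ = √(2DS / (H(1 − d/p)))
    = √(2 × 48,600 × 390 / (40 × 0.72712)) ≈ 1,141.65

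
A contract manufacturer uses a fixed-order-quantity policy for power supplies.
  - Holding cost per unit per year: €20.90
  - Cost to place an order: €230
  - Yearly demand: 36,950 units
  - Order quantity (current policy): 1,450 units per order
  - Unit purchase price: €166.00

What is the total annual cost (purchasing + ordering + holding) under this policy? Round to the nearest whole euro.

Annual ordering cost = (D/Q)·S = (36,950/1,450) × 230 = €5,861.03
Annual holding cost  = (Q/2)·H = (1,450/2) × 20.9 = €15,152.50
Purchase cost = D·C = 36,950 × 166 = €6,133,700.00
Total = €5,861.03 + €15,152.50 + €6,133,700.00 = €6,154,713.53

€6,154,714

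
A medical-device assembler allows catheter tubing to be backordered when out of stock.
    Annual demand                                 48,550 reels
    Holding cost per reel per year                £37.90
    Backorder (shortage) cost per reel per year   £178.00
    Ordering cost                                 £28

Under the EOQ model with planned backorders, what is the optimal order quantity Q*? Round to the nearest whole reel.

295 reels

Basic EOQ = √(2·48,550·28/37.9) = 267.836
Backorder adjustment √((H+b)/b) = √((37.9+178)/178) = 1.1013
Q* = 267.836 × 1.1013 ≈ 294.98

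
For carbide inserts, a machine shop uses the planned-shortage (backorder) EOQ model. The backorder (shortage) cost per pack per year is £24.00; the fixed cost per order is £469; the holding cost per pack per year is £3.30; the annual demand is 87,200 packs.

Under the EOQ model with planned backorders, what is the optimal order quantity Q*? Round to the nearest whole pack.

5,310 packs

Q* = √(2DS/H) · √((H + b)/b)
   = √(2 × 87,200 × 469 / 3.3) · √((3.3 + 24) / 24)
   = 4,978.548 × 1.0665 ≈ 5,309.80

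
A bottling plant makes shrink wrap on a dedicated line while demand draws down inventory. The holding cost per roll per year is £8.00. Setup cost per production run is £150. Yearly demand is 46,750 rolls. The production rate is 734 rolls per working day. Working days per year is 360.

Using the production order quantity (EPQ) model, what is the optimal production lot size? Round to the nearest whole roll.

1,459 rolls

Daily demand d = 46,750/360 = 129.861; p = 734; 1 − d/p = 0.82308
EPQ = √(2DS / (H(1 − d/p)))
    = √(2 × 46,750 × 150 / (8 × 0.82308)) ≈ 1,459.44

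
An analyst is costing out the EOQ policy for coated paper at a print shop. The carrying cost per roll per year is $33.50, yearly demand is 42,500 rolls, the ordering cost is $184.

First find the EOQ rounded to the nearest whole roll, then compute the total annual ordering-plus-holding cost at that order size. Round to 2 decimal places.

$22,889.74

Optimal lot size Q* = (2 × 42,500 × $184 / $33.5)^½ ≈ 683.28 → Q = 683 rolls
Annual ordering cost = (D/Q)·S = (42,500/683) × 184 = $11,449.49
Annual holding cost  = (Q/2)·H = (683/2) × 33.5 = $11,440.25
Total = $11,449.49 + $11,440.25 = $22,889.74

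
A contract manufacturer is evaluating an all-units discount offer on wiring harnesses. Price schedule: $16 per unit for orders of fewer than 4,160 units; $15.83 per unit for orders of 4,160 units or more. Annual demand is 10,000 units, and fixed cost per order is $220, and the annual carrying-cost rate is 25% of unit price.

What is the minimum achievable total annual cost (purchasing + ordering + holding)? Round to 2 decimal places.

$164,195.24

H₁ = 25%×$16 = $4.0000;  H₂ = 25%×$15.83 = $3.9575
EOQ₁ = √(2×10,000×220/4.0000) = 1,048.81  (< 4,160, feasible at tier 1)
EOQ₂ = √(2×10,000×220/3.9575) = 1,054.43  (< 4,160 → use Q = 4,160 at tier-2 price)
TC(tier 1 (EOQ₁), Q≈1,048.8) = $164,195.24
TC(tier 2, Q≈4,160.0) = $167,060.45
Minimum at tier 1 (EOQ₁): $164,195.24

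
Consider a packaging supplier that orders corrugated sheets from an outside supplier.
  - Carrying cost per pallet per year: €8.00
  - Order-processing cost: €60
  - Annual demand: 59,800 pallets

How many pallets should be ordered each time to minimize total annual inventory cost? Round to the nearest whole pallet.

947 pallets

EOQ = √(2DS/H) = √(2 × 59,800 × 60 / 8)
    = √(897,000.00) ≈ 947.10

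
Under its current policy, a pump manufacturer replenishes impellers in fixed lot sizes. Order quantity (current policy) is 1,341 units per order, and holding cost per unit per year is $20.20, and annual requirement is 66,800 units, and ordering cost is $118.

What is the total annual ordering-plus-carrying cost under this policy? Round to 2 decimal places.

$19,422.10

Orders/yr = 66,800/1,341 = 49.814; ordering cost = 49.814 × $118 = $5,878.00
Average inventory = 1,341/2 = 670.5; holding cost = 670.5 × $20.2 = $13,544.10
Total = $5,878.00 + $13,544.10 = $19,422.10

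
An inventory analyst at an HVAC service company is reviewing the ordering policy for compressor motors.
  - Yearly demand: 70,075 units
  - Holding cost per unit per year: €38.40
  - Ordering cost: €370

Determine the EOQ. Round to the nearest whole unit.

Optimal lot size Q* = (2 × 70,075 × €370 / €38.4)^½ ≈ 1,162.07

1,162 units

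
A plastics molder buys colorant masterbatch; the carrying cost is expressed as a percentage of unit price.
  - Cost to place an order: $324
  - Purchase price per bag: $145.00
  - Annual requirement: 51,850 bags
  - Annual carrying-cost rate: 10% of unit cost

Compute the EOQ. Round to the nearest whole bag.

Holding cost per bag per year: H = 10% × $145 = $14.5000
Q* = √(2·D·S / H) = √(2·51,850·324 / 14.5) = √2,317,158.6 ≈ 1,522.22

1,522 bags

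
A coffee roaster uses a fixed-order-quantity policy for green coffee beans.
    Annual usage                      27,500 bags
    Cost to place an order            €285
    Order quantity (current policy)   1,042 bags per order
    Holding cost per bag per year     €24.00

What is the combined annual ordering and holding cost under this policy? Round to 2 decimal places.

€20,025.59

Annual ordering cost = (D/Q)·S = (27,500/1,042) × 285 = €7,521.59
Annual holding cost  = (Q/2)·H = (1,042/2) × 24 = €12,504.00
Total = €7,521.59 + €12,504.00 = €20,025.59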